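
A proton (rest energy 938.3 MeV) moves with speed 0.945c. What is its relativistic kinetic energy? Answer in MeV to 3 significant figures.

γ = 1/√(1 − 0.945²) = 3.0574
K = (γ − 1)m₀c² = (3.0574 − 1) × 938.3 MeV = 2.0574 × 938.3 MeV = 1930 MeV

K ≈ 1930 MeV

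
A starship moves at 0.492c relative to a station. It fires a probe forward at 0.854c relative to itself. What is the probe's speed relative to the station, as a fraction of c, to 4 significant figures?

u ≈ 0.9478c

Relativistic velocity addition: u = (u' + v)/(1 + u'v/c²)
= (0.854 + 0.492)/(1 + 0.854×0.492) = 1.346/1.42017 = 0.9478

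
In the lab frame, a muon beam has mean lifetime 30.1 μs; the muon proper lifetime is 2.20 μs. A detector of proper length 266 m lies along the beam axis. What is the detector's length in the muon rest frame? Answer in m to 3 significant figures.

Time dilation ⇒ γ = Δt/τ₀ = 30.1/2.20 = 13.682
Length contraction: L = L₀/γ = 266/13.682 = 19.4 m

L ≈ 19.4 m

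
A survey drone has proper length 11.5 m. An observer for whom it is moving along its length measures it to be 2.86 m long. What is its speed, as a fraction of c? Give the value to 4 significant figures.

β ≈ 0.9686

γ = L₀/L = 11.5/2.86 = 4.02098
β = √(1 − 1/γ²) = 0.9686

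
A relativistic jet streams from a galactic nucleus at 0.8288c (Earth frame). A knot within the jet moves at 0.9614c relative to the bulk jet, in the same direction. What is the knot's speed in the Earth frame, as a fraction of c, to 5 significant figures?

Relativistic velocity addition: u = (u' + v)/(1 + u'v/c²)
= (0.9614 + 0.8288)/(1 + 0.9614×0.8288) = 1.7902/1.796808 = 0.99632

u ≈ 0.99632c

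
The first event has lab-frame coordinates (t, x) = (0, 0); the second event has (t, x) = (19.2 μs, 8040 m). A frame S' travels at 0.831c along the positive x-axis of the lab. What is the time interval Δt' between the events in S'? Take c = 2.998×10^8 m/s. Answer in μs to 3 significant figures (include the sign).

γ = 1/√(1 − 0.831²) = 1.7977
Δt' = γ(Δt − vΔx/c²) = 1.7977 × (19.2 μs − 0.831×8040 m / (2.998×10^8 m/s))
= 1.7977 × (-3.0857 μs) = -5.55 μs

Δt' ≈ -5.55 μs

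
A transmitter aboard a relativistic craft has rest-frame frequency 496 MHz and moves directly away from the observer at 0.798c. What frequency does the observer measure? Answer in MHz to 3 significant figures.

Relativistic Doppler: f_obs = f_src √((1−β)/(1+β))
= 496 × √(0.20200/1.7980) = 496 × 0.33518 = 166 MHz

f_obs ≈ 166 MHz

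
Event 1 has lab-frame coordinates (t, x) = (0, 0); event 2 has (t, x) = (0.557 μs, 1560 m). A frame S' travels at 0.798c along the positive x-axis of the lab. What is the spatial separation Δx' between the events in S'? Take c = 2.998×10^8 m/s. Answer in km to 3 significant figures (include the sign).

Δx' ≈ 2.37 km

γ = 1/√(1 − 0.798²) = 1.6593
Δx' = γ(Δx − vΔt) = 1.6593 × (1560 m − 0.798×(2.998×10^8 m/s)×0.557×10^-6 s)
= 1.6593 × (1426.7 m) = 2.37 km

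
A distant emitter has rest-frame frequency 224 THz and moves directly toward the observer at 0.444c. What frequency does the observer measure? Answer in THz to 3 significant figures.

Relativistic Doppler: f_obs = f_src √((1+β)/(1−β))
= 224 × √(1.4440/0.55600) = 224 × 1.6116 = 361 THz

f_obs ≈ 361 THz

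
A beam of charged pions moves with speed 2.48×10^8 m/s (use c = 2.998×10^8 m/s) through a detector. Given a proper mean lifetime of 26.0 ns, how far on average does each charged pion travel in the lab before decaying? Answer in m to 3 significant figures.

d ≈ 11.5 m

β = v/c = 2.48×10^8 / 2.998×10^8 = 0.82722
γ = 1/√(1 − 0.82722²) = 1.7797
Dilated lifetime: Δt = γτ₀ = 1.7797 × 26.0 ns = 46.273 ns
d = vΔt = 0.82722c × 46.273 ns = 2.4800×10^8 m/s × 4.6273×10^-8 s = 11.5 m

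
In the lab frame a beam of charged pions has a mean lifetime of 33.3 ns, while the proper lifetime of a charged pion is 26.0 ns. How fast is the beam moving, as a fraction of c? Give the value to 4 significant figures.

β ≈ 0.6248

γ = Δt/τ₀ = 33.3/26.0 = 1.28077
β = √(1 − 1/γ²) = √(1 − 1/1.28077²) = 0.6248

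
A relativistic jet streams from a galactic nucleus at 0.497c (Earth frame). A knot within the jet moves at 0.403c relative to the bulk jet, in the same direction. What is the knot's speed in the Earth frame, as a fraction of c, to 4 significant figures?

Relativistic velocity addition: u = (u' + v)/(1 + u'v/c²)
= (0.403 + 0.497)/(1 + 0.403×0.497) = 0.9000/1.20029 = 0.7498

u ≈ 0.7498c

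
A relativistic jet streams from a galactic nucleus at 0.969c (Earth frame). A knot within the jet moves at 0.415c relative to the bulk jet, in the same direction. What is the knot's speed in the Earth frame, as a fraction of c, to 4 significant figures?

u ≈ 0.9871c

Relativistic velocity addition: u = (u' + v)/(1 + u'v/c²)
= (0.415 + 0.969)/(1 + 0.415×0.969) = 1.384/1.40213 = 0.9871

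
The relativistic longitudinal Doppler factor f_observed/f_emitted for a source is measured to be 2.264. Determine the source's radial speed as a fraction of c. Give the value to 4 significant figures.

f_obs/f_src = √((1+β)/(1−β)) = 2.264  ⇒  (1+β)/(1−β) = 5.12570
β = |1 − D²|/(1 + D²) = |1 − 5.12570|/(1 + 5.12570) = 0.6735

β ≈ 0.6735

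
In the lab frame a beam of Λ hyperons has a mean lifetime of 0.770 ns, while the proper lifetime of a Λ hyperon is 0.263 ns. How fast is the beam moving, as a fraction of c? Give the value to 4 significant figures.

β ≈ 0.9399

γ = Δt/τ₀ = 0.770/0.263 = 2.92776
β = √(1 − 1/γ²) = √(1 − 1/2.92776²) = 0.9399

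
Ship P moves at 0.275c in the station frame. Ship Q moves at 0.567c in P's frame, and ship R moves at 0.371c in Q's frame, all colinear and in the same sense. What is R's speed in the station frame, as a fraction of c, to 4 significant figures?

Compose boost 2: (0.567 + 0.275)/(1 + 0.567×0.275) = 0.8420/1.15593 = 0.728421
Compose boost 3: (0.371 + 0.728421)/(1 + 0.371×0.728421) = 1.09942/1.27024 = 0.8655

u ≈ 0.8655c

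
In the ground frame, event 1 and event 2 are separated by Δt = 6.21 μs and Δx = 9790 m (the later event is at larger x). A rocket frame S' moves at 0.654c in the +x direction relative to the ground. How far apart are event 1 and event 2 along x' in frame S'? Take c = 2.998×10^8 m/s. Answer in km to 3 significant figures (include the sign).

γ = 1/√(1 − 0.654²) = 1.3219
Δx' = γ(Δx − vΔt) = 1.3219 × (9790 m − 0.654×(2.998×10^8 m/s)×6.21×10^-6 s)
= 1.3219 × (8572.4 m) = 11.3 km

Δx' ≈ 11.3 km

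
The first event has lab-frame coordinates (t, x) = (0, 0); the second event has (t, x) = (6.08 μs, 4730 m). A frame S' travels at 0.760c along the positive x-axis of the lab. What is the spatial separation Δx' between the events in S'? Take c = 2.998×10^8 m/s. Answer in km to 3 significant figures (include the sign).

γ = 1/√(1 − 0.760²) = 1.5386
Δx' = γ(Δx − vΔt) = 1.5386 × (4730 m − 0.760×(2.998×10^8 m/s)×6.08×10^-6 s)
= 1.5386 × (3344.7 m) = 5.15 km

Δx' ≈ 5.15 km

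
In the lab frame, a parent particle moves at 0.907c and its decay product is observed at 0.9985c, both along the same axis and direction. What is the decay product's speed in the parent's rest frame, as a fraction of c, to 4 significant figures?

Inverse velocity addition: u' = (u − v)/(1 − uv/c²)
= (0.9985 − 0.907)/(1 − 0.9985×0.907) = 0.09150/0.0943605 = 0.9697

u' ≈ 0.9697c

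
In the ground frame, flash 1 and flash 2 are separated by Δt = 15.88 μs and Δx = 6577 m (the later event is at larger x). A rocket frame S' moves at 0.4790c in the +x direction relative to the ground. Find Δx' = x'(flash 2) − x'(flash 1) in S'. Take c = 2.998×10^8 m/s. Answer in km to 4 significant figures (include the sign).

Δx' ≈ 4.895 km

γ = 1/√(1 − 0.4790²) = 1.13919
Δx' = γ(Δx − vΔt) = 1.13919 × (6577 m − 0.4790×(2.998×10^8 m/s)×15.88×10^-6 s)
= 1.13919 × (4296.57 m) = 4.895 km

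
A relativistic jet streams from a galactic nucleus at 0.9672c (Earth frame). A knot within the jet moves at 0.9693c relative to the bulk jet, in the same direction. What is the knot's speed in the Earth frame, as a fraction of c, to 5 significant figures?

Relativistic velocity addition: u = (u' + v)/(1 + u'v/c²)
= (0.9693 + 0.9672)/(1 + 0.9693×0.9672) = 1.9365/1.937507 = 0.99948

u ≈ 0.99948c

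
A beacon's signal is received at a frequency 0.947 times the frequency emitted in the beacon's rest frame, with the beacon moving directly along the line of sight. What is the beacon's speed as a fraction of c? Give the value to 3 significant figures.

f_obs/f_src = √((1−β)/(1+β)) = 0.947  ⇒  (1−β)/(1+β) = 0.89681
β = |1 − D²|/(1 + D²) = |1 − 0.89681|/(1 + 0.89681) = 0.0544

β ≈ 0.0544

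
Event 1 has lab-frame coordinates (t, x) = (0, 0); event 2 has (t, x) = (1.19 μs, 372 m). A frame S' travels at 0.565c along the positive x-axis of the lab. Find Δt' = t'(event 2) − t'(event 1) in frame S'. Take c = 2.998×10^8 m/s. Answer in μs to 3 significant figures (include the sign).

γ = 1/√(1 − 0.565²) = 1.2120
Δt' = γ(Δt − vΔx/c²) = 1.2120 × (1.19 μs − 0.565×372 m / (2.998×10^8 m/s))
= 1.2120 × (0.48893 μs) = 0.593 μs

Δt' ≈ 0.593 μs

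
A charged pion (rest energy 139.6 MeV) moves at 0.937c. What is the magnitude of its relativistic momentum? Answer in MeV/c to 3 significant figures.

γ = 1/√(1 − 0.937²) = 2.8626
p = γβm₀c = 2.8626 × 0.937 × 139.6 MeV/c = 374 MeV/c

p ≈ 374 MeV/c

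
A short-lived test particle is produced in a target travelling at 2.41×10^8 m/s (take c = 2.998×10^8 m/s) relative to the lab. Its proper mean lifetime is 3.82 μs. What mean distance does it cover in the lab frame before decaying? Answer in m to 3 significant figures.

d ≈ 1550 m

β = v/c = 2.41×10^8 / 2.998×10^8 = 0.80387
γ = 1/√(1 − 0.80387²) = 1.6812
Dilated lifetime: Δt = γτ₀ = 1.6812 × 3.82 μs = 6.4223 μs
d = vΔt = 0.80387c × 6.4223 μs = 2.4100×10^8 m/s × 6.4223×10^-6 s = 1550 m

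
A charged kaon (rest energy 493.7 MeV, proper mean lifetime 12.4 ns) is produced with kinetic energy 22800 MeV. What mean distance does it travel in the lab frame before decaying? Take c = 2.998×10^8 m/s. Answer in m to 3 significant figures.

γ = 1 + K/(m₀c²) = 1 + 22800/493.7 = 47.182
β = √(1 − 1/γ²) = 0.99978
Dilated lifetime: γτ₀ = 47.182 × 12.4 ns = 585.06 ns
d = βc·γτ₀ = 0.99978 × (2.998×10^8 m/s) × 5.8506×10^-7 s = 175 m

d ≈ 175 m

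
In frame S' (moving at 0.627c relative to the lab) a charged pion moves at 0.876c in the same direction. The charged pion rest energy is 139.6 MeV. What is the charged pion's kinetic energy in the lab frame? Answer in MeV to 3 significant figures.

K ≈ 436 MeV

u_lab = (0.876 + 0.627)/(1 + 0.876×0.627) = 0.970146
γ = 1/√(1 − 0.970146²) = 4.1233
K = (γ − 1)m₀c² = (4.1233 − 1) × 139.6 = 3.1233 × 139.6 = 436 MeV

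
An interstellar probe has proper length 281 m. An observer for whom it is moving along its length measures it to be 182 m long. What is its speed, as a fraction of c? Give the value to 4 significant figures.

β ≈ 0.7619

γ = L₀/L = 281/182 = 1.54396
β = √(1 − 1/γ²) = 0.7619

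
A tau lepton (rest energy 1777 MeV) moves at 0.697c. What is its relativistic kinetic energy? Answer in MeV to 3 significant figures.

γ = 1/√(1 − 0.697²) = 1.3946
K = (γ − 1)m₀c² = (1.3946 − 1) × 1777 MeV = 0.39456 × 1777 MeV = 701 MeV

K ≈ 701 MeV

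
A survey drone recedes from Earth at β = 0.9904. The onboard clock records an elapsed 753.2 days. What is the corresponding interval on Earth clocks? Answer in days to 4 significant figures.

γ = 1/√(1 − 0.9904²) = 7.23426
Time dilation: Δt = γτ₀ = 7.23426 × 753.2 days = 5449 days

Δt ≈ 5449 days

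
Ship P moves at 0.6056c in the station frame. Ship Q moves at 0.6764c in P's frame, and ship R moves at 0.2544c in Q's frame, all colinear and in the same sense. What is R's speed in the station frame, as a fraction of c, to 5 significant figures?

u ≈ 0.94518c

Compose boost 2: (0.6764 + 0.6056)/(1 + 0.6764×0.6056) = 1.2820/1.409628 = 0.9094599
Compose boost 3: (0.2544 + 0.9094599)/(1 + 0.2544×0.9094599) = 1.163860/1.231367 = 0.94518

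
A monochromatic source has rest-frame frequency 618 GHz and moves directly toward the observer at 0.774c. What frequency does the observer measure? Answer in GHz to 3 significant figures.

Relativistic Doppler: f_obs = f_src √((1+β)/(1−β))
= 618 × √(1.7740/0.22600) = 618 × 2.8017 = 1730 GHz

f_obs ≈ 1730 GHz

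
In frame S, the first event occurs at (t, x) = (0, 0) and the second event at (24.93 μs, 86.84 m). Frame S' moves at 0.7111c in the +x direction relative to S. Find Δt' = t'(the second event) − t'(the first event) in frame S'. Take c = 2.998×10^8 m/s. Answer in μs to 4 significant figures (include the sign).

Δt' ≈ 35.16 μs

γ = 1/√(1 − 0.7111²) = 1.42229
Δt' = γ(Δt − vΔx/c²) = 1.42229 × (24.93 μs − 0.7111×86.84 m / (2.998×10^8 m/s))
= 1.42229 × (24.7240 μs) = 35.16 μs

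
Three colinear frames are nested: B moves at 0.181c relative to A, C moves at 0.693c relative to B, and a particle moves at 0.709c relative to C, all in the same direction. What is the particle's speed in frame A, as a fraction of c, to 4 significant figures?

Compose boost 2: (0.693 + 0.181)/(1 + 0.693×0.181) = 0.8740/1.12543 = 0.776590
Compose boost 3: (0.709 + 0.776590)/(1 + 0.709×0.776590) = 1.48559/1.55060 = 0.9581

u ≈ 0.9581c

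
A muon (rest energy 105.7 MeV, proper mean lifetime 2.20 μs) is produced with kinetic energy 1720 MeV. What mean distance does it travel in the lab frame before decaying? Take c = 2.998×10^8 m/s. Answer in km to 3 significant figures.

γ = 1 + K/(m₀c²) = 1 + 1720/105.7 = 17.272
β = √(1 − 1/γ²) = 0.99832
Dilated lifetime: γτ₀ = 17.272 × 2.20 μs = 37.999 μs
d = βc·γτ₀ = 0.99832 × (2.998×10^8 m/s) × 3.7999×10^-5 s = 11.4 km

d ≈ 11.4 km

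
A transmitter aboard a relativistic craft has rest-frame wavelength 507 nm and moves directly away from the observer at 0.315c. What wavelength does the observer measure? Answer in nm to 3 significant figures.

Relativistic Doppler: λ_obs = λ_src √((1+β)/(1−β))
= 507 × √(1.3150/0.68500) = 507 × 1.3855 = 702 nm

λ_obs ≈ 702 nm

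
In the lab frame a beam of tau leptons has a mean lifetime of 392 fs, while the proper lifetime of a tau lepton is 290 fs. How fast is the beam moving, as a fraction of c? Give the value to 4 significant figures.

γ = Δt/τ₀ = 392/290 = 1.35172
β = √(1 − 1/γ²) = √(1 − 1/1.35172²) = 0.6728

β ≈ 0.6728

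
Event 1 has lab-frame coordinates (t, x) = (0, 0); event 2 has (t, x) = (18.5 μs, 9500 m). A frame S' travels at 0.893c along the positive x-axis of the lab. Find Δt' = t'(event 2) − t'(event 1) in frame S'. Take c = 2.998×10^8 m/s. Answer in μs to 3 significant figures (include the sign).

γ = 1/√(1 − 0.893²) = 2.2219
Δt' = γ(Δt − vΔx/c²) = 2.2219 × (18.5 μs − 0.893×9500 m / (2.998×10^8 m/s))
= 2.2219 × (-9.7972 μs) = -21.8 μs

Δt' ≈ -21.8 μs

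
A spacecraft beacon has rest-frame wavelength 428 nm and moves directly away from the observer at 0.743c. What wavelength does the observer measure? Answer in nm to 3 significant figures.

λ_obs ≈ 1110 nm

Relativistic Doppler: λ_obs = λ_src √((1+β)/(1−β))
= 428 × √(1.7430/0.25700) = 428 × 2.6042 = 1110 nm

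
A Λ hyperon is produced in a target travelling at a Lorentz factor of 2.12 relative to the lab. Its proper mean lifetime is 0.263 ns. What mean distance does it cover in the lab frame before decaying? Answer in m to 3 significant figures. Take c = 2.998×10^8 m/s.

β = √(1 − 1/γ²) = √(1 − 1/2.12²) = 0.88176
Dilated lifetime: Δt = γτ₀ = 2.12 × 0.263 ns = 0.55756 ns
d = vΔt = 0.88176c × 0.55756 ns = 2.6435×10^8 m/s × 5.5756×10^-10 s = 0.147 m

d ≈ 0.147 m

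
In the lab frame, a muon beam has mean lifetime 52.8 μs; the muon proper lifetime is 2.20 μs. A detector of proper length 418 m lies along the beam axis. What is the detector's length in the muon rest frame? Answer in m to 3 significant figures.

Time dilation ⇒ γ = Δt/τ₀ = 52.8/2.20 = 24.000
Length contraction: L = L₀/γ = 418/24.000 = 17.4 m

L ≈ 17.4 m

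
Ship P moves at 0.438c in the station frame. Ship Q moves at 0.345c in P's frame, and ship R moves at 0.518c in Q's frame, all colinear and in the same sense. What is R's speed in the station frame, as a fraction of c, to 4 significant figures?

Compose boost 2: (0.345 + 0.438)/(1 + 0.345×0.438) = 0.7830/1.15111 = 0.680213
Compose boost 3: (0.518 + 0.680213)/(1 + 0.518×0.680213) = 1.19821/1.35235 = 0.8860

u ≈ 0.8860c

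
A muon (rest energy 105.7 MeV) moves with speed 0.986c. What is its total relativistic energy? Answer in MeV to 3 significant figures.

γ = 1/√(1 − 0.986²) = 5.9972
E = γm₀c² = 5.9972 × 105.7 MeV = 634 MeV

E ≈ 634 MeV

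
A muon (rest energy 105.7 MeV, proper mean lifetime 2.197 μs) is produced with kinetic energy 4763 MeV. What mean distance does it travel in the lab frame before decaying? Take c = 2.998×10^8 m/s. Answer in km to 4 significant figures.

d ≈ 30.33 km

γ = 1 + K/(m₀c²) = 1 + 4763/105.7 = 46.0615
β = √(1 − 1/γ²) = 0.999764
Dilated lifetime: γτ₀ = 46.0615 × 2.197 μs = 101.197 μs
d = βc·γτ₀ = 0.999764 × (2.998×10^8 m/s) × 0.000101197 s = 30.33 km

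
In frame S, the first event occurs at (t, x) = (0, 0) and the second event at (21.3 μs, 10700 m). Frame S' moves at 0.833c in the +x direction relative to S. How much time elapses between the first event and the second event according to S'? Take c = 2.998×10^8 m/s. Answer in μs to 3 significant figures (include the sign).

γ = 1/√(1 − 0.833²) = 1.8074
Δt' = γ(Δt − vΔx/c²) = 1.8074 × (21.3 μs − 0.833×10700 m / (2.998×10^8 m/s))
= 1.8074 × (-8.4302 μs) = -15.2 μs

Δt' ≈ -15.2 μs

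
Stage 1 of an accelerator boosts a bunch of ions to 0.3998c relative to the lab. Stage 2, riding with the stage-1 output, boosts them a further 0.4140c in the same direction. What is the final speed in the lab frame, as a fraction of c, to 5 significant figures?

u ≈ 0.69823c

Compose boost 2: (0.4140 + 0.3998)/(1 + 0.4140×0.3998) = 0.81380/1.165517 = 0.69823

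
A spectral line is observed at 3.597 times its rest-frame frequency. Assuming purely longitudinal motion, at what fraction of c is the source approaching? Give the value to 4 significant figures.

β ≈ 0.8565

f_obs/f_src = √((1+β)/(1−β)) = 3.597  ⇒  (1+β)/(1−β) = 12.9384
β = |1 − D²|/(1 + D²) = |1 − 12.9384|/(1 + 12.9384) = 0.8565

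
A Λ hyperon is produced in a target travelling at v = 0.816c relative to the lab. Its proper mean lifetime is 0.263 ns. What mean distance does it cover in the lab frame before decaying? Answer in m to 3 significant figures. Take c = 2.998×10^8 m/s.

d ≈ 0.111 m

γ = 1/√(1 − 0.816²) = 1.7299
Dilated lifetime: Δt = γτ₀ = 1.7299 × 0.263 ns = 0.45498 ns
d = vΔt = 0.816c × 0.45498 ns = 2.4464×10^8 m/s × 4.5498×10^-10 s = 0.111 m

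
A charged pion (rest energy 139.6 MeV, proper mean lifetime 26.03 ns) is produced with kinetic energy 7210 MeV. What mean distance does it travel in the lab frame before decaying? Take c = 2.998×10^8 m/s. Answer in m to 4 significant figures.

d ≈ 410.8 m

γ = 1 + K/(m₀c²) = 1 + 7210/139.6 = 52.6476
β = √(1 − 1/γ²) = 0.999820
Dilated lifetime: γτ₀ = 52.6476 × 26.03 ns = 1370.42 ns
d = βc·γτ₀ = 0.999820 × (2.998×10^8 m/s) × 1.37042×10^-6 s = 410.8 m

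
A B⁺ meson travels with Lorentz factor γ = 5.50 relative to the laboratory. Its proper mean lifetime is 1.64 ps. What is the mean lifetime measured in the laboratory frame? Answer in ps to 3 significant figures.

γ = 5.50 (given)
Time dilation: Δt = γτ₀ = 5.50 × 1.64 ps = 9.02 ps

Δt ≈ 9.02 ps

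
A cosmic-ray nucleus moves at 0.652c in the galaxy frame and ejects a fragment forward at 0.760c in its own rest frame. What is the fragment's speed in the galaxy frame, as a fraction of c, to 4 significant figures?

u ≈ 0.9442c

Compose boost 2: (0.760 + 0.652)/(1 + 0.760×0.652) = 1.412/1.49552 = 0.9442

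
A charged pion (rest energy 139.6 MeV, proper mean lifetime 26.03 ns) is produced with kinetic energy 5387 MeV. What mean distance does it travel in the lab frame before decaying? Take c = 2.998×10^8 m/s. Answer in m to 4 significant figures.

γ = 1 + K/(m₀c²) = 1 + 5387/139.6 = 39.5888
β = √(1 − 1/γ²) = 0.999681
Dilated lifetime: γτ₀ = 39.5888 × 26.03 ns = 1030.50 ns
d = βc·γτ₀ = 0.999681 × (2.998×10^8 m/s) × 1.03050×10^-6 s = 308.8 m

d ≈ 308.8 m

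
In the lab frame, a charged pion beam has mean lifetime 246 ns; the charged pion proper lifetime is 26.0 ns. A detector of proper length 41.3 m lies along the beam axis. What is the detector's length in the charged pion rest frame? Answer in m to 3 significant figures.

L ≈ 4.37 m

Time dilation ⇒ γ = Δt/τ₀ = 246/26.0 = 9.4615
Length contraction: L = L₀/γ = 41.3/9.4615 = 4.37 m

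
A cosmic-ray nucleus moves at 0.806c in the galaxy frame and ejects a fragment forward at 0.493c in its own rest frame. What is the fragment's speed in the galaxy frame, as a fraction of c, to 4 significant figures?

Compose boost 2: (0.493 + 0.806)/(1 + 0.493×0.806) = 1.299/1.39736 = 0.9296

u ≈ 0.9296c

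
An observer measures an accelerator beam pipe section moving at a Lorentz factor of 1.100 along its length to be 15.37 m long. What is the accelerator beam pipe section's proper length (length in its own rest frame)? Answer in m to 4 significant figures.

L₀ ≈ 16.91 m

γ = 1.100 (given)
L₀ = γL = 1.100 × 15.37 = 16.91 m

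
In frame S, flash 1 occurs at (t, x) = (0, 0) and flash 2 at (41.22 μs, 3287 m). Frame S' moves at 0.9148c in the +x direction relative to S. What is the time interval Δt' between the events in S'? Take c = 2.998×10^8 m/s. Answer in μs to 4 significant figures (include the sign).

γ = 1/√(1 − 0.9148²) = 2.47582
Δt' = γ(Δt − vΔx/c²) = 2.47582 × (41.22 μs − 0.9148×3287 m / (2.998×10^8 m/s))
= 2.47582 × (31.1902 μs) = 77.22 μs

Δt' ≈ 77.22 μs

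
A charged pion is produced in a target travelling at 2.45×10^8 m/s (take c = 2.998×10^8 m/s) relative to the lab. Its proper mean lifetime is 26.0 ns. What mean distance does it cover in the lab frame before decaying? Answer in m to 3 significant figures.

d ≈ 11.1 m

β = v/c = 2.45×10^8 / 2.998×10^8 = 0.81721
γ = 1/√(1 − 0.81721²) = 1.7351
Dilated lifetime: Δt = γτ₀ = 1.7351 × 26.0 ns = 45.112 ns
d = vΔt = 0.81721c × 45.112 ns = 2.4500×10^8 m/s × 4.5112×10^-8 s = 11.1 m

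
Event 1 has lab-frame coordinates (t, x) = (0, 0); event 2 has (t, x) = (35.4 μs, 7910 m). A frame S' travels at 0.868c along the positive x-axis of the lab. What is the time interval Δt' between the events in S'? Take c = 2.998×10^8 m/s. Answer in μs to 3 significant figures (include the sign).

Δt' ≈ 25.2 μs

γ = 1/√(1 − 0.868²) = 2.0138
Δt' = γ(Δt − vΔx/c²) = 2.0138 × (35.4 μs − 0.868×7910 m / (2.998×10^8 m/s))
= 2.0138 × (12.498 μs) = 25.2 μs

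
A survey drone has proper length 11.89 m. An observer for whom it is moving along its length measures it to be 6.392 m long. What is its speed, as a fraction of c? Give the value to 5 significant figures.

β ≈ 0.84320

γ = L₀/L = 11.89/6.392 = 1.860138
β = √(1 − 1/γ²) = 0.84320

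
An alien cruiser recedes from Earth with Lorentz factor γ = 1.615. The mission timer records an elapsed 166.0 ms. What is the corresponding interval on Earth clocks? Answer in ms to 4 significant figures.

γ = 1.615 (given)
Time dilation: Δt = γτ₀ = 1.615 × 166.0 ms = 268.1 ms

Δt ≈ 268.1 ms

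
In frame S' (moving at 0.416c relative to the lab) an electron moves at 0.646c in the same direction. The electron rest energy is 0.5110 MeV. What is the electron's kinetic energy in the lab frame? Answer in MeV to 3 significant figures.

u_lab = (0.646 + 0.416)/(1 + 0.646×0.416) = 0.837054
γ = 1/√(1 − 0.837054²) = 1.8277
K = (γ − 1)m₀c² = (1.8277 − 1) × 0.5110 = 0.82775 × 0.5110 = 0.423 MeV

K ≈ 0.423 MeV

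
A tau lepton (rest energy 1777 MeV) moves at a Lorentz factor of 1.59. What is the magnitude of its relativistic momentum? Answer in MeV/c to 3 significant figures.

p ≈ 2200 MeV/c

β = √(1 − 1/γ²) = √(1 − 1/1.59²) = 0.77746
p = γβm₀c = 1.59 × 0.77746 × 1777 MeV/c = 2200 MeV/c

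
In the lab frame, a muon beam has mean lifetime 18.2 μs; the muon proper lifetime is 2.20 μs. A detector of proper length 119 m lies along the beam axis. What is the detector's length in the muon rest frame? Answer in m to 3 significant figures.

Time dilation ⇒ γ = Δt/τ₀ = 18.2/2.20 = 8.2727
Length contraction: L = L₀/γ = 119/8.2727 = 14.4 m

L ≈ 14.4 m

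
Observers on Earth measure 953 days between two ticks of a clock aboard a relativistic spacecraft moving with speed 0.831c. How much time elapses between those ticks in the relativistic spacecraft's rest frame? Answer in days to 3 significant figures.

γ = 1/√(1 − 0.831²) = 1.7977
Proper time: τ₀ = Δt/γ = 953/1.7977 = 530 days

τ₀ ≈ 530 days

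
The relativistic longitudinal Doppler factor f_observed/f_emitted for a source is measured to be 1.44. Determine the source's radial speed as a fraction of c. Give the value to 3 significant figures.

f_obs/f_src = √((1+β)/(1−β)) = 1.44  ⇒  (1+β)/(1−β) = 2.0736
β = |1 − D²|/(1 + D²) = |1 − 2.0736|/(1 + 2.0736) = 0.349

β ≈ 0.349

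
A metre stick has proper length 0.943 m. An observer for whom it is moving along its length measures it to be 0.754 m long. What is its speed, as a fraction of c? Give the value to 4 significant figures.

β ≈ 0.6006

γ = L₀/L = 0.943/0.754 = 1.25066
β = √(1 − 1/γ²) = 0.6006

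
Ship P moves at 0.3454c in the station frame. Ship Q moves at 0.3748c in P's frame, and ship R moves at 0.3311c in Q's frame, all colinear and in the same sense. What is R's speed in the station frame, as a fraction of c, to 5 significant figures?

u ≈ 0.79988c

Compose boost 2: (0.3748 + 0.3454)/(1 + 0.3748×0.3454) = 0.72020/1.129456 = 0.6376522
Compose boost 3: (0.3311 + 0.6376522)/(1 + 0.3311×0.6376522) = 0.9687522/1.211127 = 0.79988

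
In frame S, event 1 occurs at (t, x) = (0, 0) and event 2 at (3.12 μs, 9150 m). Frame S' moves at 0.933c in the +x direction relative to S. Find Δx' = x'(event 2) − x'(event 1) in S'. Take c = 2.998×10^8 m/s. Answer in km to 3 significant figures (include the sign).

γ = 1/√(1 − 0.933²) = 2.7787
Δx' = γ(Δx − vΔt) = 2.7787 × (9150 m − 0.933×(2.998×10^8 m/s)×3.12×10^-6 s)
= 2.7787 × (8277.3 m) = 23.0 km

Δx' ≈ 23.0 km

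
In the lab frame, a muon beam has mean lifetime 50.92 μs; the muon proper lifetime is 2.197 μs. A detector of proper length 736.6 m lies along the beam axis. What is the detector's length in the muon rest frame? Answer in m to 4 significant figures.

Time dilation ⇒ γ = Δt/τ₀ = 50.92/2.197 = 23.1771
Length contraction: L = L₀/γ = 736.6/23.1771 = 31.78 m

L ≈ 31.78 m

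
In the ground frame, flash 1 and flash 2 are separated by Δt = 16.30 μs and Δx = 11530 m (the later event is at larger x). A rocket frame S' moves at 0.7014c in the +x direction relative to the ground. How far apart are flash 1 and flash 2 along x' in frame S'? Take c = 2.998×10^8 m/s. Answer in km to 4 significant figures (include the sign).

Δx' ≈ 11.37 km

γ = 1/√(1 − 0.7014²) = 1.40298
Δx' = γ(Δx − vΔt) = 1.40298 × (11530 m − 0.7014×(2.998×10^8 m/s)×16.30×10^-6 s)
= 1.40298 × (8102.44 m) = 11.37 km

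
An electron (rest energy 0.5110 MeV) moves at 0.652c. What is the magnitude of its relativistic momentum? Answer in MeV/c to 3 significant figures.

γ = 1/√(1 − 0.652²) = 1.3189
p = γβm₀c = 1.3189 × 0.652 × 0.5110 MeV/c = 0.439 MeV/c

p ≈ 0.439 MeV/c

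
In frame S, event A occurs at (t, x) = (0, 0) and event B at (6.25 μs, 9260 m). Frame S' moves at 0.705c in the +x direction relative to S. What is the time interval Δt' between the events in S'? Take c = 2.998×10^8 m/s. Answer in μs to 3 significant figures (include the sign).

γ = 1/√(1 − 0.705²) = 1.4100
Δt' = γ(Δt − vΔx/c²) = 1.4100 × (6.25 μs − 0.705×9260 m / (2.998×10^8 m/s))
= 1.4100 × (-15.526 μs) = -21.9 μs

Δt' ≈ -21.9 μs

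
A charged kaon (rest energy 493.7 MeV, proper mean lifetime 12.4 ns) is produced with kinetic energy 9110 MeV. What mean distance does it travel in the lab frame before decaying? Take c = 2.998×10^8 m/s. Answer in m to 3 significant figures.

γ = 1 + K/(m₀c²) = 1 + 9110/493.7 = 19.453
β = √(1 − 1/γ²) = 0.99868
Dilated lifetime: γτ₀ = 19.453 × 12.4 ns = 241.21 ns
d = βc·γτ₀ = 0.99868 × (2.998×10^8 m/s) × 2.4121×10^-7 s = 72.2 m

d ≈ 72.2 m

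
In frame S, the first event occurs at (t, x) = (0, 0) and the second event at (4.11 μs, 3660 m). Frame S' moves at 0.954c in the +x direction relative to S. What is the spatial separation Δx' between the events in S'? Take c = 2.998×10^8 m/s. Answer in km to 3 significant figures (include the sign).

Δx' ≈ 8.29 km

γ = 1/√(1 − 0.954²) = 3.3355
Δx' = γ(Δx − vΔt) = 3.3355 × (3660 m − 0.954×(2.998×10^8 m/s)×4.11×10^-6 s)
= 3.3355 × (2484.5 m) = 8.29 km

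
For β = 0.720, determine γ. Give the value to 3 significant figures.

γ = 1/√(1 − β²) = 1/√(1 − 0.720²) = 1/√(0.48160) = 1.44

γ ≈ 1.44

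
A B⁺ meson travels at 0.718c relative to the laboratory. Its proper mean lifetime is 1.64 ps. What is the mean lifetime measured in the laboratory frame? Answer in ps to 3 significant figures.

γ = 1/√(1 − 0.718²) = 1.4367
Time dilation: Δt = γτ₀ = 1.4367 × 1.64 ps = 2.36 ps

Δt ≈ 2.36 ps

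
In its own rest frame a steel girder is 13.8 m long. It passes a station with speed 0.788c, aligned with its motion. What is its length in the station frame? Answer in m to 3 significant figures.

γ = 1/√(1 − 0.788²) = 1.6242
Length contraction: L = L₀/γ = 13.8/1.6242 = 8.50 m

L ≈ 8.50 m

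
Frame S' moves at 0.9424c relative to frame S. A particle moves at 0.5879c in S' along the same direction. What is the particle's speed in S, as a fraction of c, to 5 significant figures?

u ≈ 0.98473c

Relativistic velocity addition: u = (u' + v)/(1 + u'v/c²)
= (0.5879 + 0.9424)/(1 + 0.5879×0.9424) = 1.5303/1.554037 = 0.98473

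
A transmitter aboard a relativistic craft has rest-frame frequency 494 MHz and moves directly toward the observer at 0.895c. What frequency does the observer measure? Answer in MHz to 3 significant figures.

f_obs ≈ 2100 MHz

Relativistic Doppler: f_obs = f_src √((1+β)/(1−β))
= 494 × √(1.8950/0.10500) = 494 × 4.2482 = 2100 MHz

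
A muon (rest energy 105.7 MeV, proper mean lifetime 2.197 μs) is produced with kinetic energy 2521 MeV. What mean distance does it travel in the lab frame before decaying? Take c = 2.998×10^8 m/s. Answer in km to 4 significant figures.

γ = 1 + K/(m₀c²) = 1 + 2521/105.7 = 24.8505
β = √(1 − 1/γ²) = 0.999190
Dilated lifetime: γτ₀ = 24.8505 × 2.197 μs = 54.5966 μs
d = βc·γτ₀ = 0.999190 × (2.998×10^8 m/s) × 5.45966×10^-5 s = 16.35 km

d ≈ 16.35 km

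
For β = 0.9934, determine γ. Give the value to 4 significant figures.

γ ≈ 8.718

γ = 1/√(1 − β²) = 1/√(1 − 0.9934²) = 1/√(0.0131564) = 8.718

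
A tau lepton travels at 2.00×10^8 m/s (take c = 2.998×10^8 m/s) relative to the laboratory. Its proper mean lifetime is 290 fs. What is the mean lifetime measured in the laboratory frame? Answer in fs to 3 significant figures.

β = v/c = 2.00×10^8 / 2.998×10^8 = 0.66711
γ = 1/√(1 − 0.66711²) = 1.3424
Time dilation: Δt = γτ₀ = 1.3424 × 290 fs = 389 fs

Δt ≈ 389 fs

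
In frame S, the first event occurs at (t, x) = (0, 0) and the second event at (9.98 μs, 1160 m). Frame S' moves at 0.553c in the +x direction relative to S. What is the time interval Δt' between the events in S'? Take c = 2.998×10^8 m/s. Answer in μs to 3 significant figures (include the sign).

Δt' ≈ 9.41 μs

γ = 1/√(1 − 0.553²) = 1.2002
Δt' = γ(Δt − vΔx/c²) = 1.2002 × (9.98 μs − 0.553×1160 m / (2.998×10^8 m/s))
= 1.2002 × (7.8403 μs) = 9.41 μs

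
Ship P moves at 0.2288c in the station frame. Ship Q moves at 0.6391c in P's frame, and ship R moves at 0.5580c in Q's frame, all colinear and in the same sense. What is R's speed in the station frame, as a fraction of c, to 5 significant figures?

u ≈ 0.92455c

Compose boost 2: (0.6391 + 0.2288)/(1 + 0.6391×0.2288) = 0.86790/1.146226 = 0.7571805
Compose boost 3: (0.5580 + 0.7571805)/(1 + 0.5580×0.7571805) = 1.315180/1.422507 = 0.92455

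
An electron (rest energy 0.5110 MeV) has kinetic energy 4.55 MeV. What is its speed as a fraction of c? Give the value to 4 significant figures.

γ = 1 + K/(m₀c²) = 1 + 4.55/0.5110 = 9.90411
β = √(1 − 1/γ²) = 0.9949

β ≈ 0.9949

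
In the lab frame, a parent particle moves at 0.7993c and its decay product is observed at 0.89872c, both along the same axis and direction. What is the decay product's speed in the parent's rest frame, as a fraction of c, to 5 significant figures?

u' ≈ 0.35299c

Inverse velocity addition: u' = (u − v)/(1 − uv/c²)
= (0.89872 − 0.7993)/(1 − 0.89872×0.7993) = 0.099420/0.2816531 = 0.35299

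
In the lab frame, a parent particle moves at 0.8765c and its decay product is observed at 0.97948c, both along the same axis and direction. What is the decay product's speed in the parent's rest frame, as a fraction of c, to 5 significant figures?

u' ≈ 0.72785c

Inverse velocity addition: u' = (u − v)/(1 − uv/c²)
= (0.97948 − 0.8765)/(1 − 0.97948×0.8765) = 0.10298/0.1414858 = 0.72785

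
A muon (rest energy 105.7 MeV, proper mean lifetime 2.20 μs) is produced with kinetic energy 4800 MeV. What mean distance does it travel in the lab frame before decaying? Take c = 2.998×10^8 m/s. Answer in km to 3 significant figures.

d ≈ 30.6 km

γ = 1 + K/(m₀c²) = 1 + 4800/105.7 = 46.412
β = √(1 − 1/γ²) = 0.99977
Dilated lifetime: γτ₀ = 46.412 × 2.20 μs = 102.11 μs
d = βc·γτ₀ = 0.99977 × (2.998×10^8 m/s) × 0.00010211 s = 30.6 km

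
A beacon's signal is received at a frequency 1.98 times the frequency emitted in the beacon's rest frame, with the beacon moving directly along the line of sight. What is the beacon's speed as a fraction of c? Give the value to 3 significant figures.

β ≈ 0.594

f_obs/f_src = √((1+β)/(1−β)) = 1.98  ⇒  (1+β)/(1−β) = 3.9204
β = |1 − D²|/(1 + D²) = |1 − 3.9204|/(1 + 3.9204) = 0.594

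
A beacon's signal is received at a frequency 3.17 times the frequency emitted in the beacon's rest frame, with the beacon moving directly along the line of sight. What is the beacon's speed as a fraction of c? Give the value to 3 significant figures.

β ≈ 0.819

f_obs/f_src = √((1+β)/(1−β)) = 3.17  ⇒  (1+β)/(1−β) = 10.049
β = |1 − D²|/(1 + D²) = |1 − 10.049|/(1 + 10.049) = 0.819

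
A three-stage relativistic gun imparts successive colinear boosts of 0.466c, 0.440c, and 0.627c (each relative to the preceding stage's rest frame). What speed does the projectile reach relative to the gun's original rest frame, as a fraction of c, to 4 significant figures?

Compose boost 2: (0.440 + 0.466)/(1 + 0.440×0.466) = 0.9060/1.20504 = 0.751842
Compose boost 3: (0.627 + 0.751842)/(1 + 0.627×0.751842) = 1.37884/1.47141 = 0.9371

u ≈ 0.9371c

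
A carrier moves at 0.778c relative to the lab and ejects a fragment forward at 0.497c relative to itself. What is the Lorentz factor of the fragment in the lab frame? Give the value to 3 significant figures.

γ ≈ 2.54

u_lab = (0.497 + 0.778)/(1 + 0.497×0.778) = 1.275/1.38667 = 0.919472
γ = 1/√(1 − 0.919472²) = 2.54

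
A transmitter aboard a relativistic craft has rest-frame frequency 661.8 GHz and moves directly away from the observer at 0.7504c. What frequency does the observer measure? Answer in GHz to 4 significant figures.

f_obs ≈ 249.9 GHz

Relativistic Doppler: f_obs = f_src √((1−β)/(1+β))
= 661.8 × √(0.249600/1.75040) = 661.8 × 0.377619 = 249.9 GHz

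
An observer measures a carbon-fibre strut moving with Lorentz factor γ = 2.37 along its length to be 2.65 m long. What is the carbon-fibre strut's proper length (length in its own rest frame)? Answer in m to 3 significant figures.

L₀ ≈ 6.28 m

γ = 2.37 (given)
L₀ = γL = 2.37 × 2.65 = 6.28 m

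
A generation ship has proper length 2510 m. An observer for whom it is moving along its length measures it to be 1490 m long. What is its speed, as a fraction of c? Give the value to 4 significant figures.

β ≈ 0.8047

γ = L₀/L = 2510/1490 = 1.68456
β = √(1 − 1/γ²) = 0.8047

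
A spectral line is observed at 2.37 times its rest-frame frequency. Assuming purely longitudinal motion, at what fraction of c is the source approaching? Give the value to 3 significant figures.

f_obs/f_src = √((1+β)/(1−β)) = 2.37  ⇒  (1+β)/(1−β) = 5.6169
β = |1 − D²|/(1 + D²) = |1 − 5.6169|/(1 + 5.6169) = 0.698

β ≈ 0.698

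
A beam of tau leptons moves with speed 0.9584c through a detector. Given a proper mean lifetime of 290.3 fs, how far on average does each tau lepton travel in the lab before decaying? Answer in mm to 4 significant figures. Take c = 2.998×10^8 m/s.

d ≈ 0.2922 mm

γ = 1/√(1 − 0.9584²) = 3.50350
Dilated lifetime: Δt = γτ₀ = 3.50350 × 290.3 fs = 1017.07 fs
d = vΔt = 0.9584c × 1017.07 fs = 2.87328×10^8 m/s × 1.01707×10^-12 s = 0.2922 mm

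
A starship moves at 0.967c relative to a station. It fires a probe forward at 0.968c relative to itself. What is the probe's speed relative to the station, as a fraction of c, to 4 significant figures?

Relativistic velocity addition: u = (u' + v)/(1 + u'v/c²)
= (0.968 + 0.967)/(1 + 0.968×0.967) = 1.935/1.93606 = 0.9995

u ≈ 0.9995c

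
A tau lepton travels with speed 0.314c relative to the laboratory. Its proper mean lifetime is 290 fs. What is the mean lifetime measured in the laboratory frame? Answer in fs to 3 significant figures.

Δt ≈ 305 fs

γ = 1/√(1 − 0.314²) = 1.0533
Time dilation: Δt = γτ₀ = 1.0533 × 290 fs = 305 fs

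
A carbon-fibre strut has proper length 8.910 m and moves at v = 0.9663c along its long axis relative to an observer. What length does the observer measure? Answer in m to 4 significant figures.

L ≈ 2.294 m

γ = 1/√(1 − 0.9663²) = 3.88472
Length contraction: L = L₀/γ = 8.910/3.88472 = 2.294 m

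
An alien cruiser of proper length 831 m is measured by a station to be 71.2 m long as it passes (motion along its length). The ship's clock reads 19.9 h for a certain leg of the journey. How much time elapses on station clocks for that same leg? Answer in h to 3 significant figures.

Δt ≈ 232 h

Length contraction ⇒ γ = L₀/L = 831/71.2 = 11.671
Time dilation: Δt = γτ₀ = 11.671 × 19.9 h = 232 h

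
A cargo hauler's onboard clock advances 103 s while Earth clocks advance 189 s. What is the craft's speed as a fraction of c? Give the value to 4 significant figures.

β ≈ 0.8385

γ = Δt/τ₀ = 189/103 = 1.83495
β = √(1 − 1/γ²) = √(1 − 1/1.83495²) = 0.8385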